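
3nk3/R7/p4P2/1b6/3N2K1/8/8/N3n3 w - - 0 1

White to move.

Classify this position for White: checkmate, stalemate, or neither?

White to move; white king on g4.
In check: no.
Legal moves for White include: Ra8, Rh7, Rg7, Rf7, Re7+, Rd7, Rc7, Rb7, Rxa6, Kh5, Kg5, Kf5, Kh4, Kf4, Kh3, Kg3, Ne6, Nc6, ... (list truncated; more exist).
White has legal moves and is not in check → neither.

neither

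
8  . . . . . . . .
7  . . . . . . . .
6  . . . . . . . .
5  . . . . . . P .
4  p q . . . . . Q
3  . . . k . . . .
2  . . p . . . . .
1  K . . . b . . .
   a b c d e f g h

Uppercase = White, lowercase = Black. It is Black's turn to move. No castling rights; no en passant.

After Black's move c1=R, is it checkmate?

After c1=R: white king on a1; in check: yes, from the black rook on c1.
White has 1 legal reply: Ka2.
In check but a legal move exists → not checkmate.

no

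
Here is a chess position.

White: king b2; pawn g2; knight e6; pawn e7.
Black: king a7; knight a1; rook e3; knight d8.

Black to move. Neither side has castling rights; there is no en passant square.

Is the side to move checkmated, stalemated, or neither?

Black to move; black king on a7.
In check: no.
Legal moves for Black include: Nf7, Nb7, Nxe6, Nc6, Kb8, Ka8, Kb7, Kb6, Ka6, Rxe6, Re5, Re4, Rh3, Rg3, Rf3, Rd3, Rc3, Rb3+, ... (list truncated; more exist).
Black has legal moves and is not in check → neither.

neither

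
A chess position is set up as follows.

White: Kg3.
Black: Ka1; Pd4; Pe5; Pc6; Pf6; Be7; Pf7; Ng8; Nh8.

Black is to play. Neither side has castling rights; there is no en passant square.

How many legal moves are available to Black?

15

Black to move; king on a1.
In check: no.
Legal moves: Ng6, Nh6, Bf8, Bd8, Bd6, Bc5, Bb4, Ba3, Kb2, Ka2, Kb1, f5, c5, e4, d3.
Count: 15.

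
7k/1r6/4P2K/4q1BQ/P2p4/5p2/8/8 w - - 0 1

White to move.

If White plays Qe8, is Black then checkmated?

yes

After Qe8: black king on h8; in check: yes, from the white queen on e8.
King squares — g7: attacked by Kh6; h7: attacked by Kh6; g8: attacked by Qe8.
Black has no legal moves → checkmate.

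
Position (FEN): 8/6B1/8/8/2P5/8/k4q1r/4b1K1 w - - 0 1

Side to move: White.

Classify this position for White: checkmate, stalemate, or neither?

checkmate

White to move; white king on g1.
In check: yes, from the black queen on f2.
King squares — f1: attacked by Qf2; h1: attacked by Rh2; f2: attacked by Be1; g2: attacked by Qf2; h2: attacked by Qf2.
Legal moves for White: none.
In check with no legal moves → checkmate.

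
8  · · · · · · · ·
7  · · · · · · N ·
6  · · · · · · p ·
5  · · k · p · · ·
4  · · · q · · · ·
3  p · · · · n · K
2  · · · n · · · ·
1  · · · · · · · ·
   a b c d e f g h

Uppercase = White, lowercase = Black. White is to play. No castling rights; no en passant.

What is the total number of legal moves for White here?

White to move; king on h3.
In check: no.
Legal moves: Ne8, Ne6+, Nh5, Nf5, Kg3, Kg2.
Count: 6.

6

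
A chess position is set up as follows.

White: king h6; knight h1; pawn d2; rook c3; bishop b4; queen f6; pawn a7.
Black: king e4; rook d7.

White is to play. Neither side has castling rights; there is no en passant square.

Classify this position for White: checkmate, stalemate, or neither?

White to move; white king on h6.
In check: no.
Legal moves for White include: Kg6, Kh5, Kg5, Qh8, Qf8, Qd8, Qg7, Qf7, Qe7+, Qg6+, Qe6+, Qd6, Qc6+, Qb6, Qa6, Qg5, Qf5+, Qe5+, ... (list truncated; more exist).
White has legal moves and is not in check → neither.

neither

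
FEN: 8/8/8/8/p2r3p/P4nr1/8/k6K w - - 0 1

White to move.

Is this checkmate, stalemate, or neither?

White to move; white king on h1.
In check: no.
King squares — g1: attacked by Nf3; g2: attacked by Rg3; h2: attacked by Nf3.
Legal moves for White: none.
Not in check and no legal moves → stalemate.

stalemate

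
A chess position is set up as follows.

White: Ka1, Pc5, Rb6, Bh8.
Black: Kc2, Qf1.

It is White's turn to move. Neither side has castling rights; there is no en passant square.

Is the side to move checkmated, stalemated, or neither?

neither

White to move; white king on a1.
In check: yes, from the black queen on f1.
Legal moves for White: Ka2, Rb1.
White is in check but has 2 legal moves → neither.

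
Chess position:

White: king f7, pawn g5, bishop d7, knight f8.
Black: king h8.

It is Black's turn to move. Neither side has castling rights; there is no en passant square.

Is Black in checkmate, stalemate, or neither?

Black to move; black king on h8.
In check: no.
King squares — g7: attacked by Kf7; h7: attacked by Nf8; g8: attacked by Kf7.
Legal moves for Black: none.
Not in check and no legal moves → stalemate.

stalemate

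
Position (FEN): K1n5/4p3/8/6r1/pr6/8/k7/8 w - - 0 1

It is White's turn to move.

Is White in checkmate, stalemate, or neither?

stalemate

White to move; white king on a8.
In check: no.
King squares — a7: attacked by Nc8; b7: attacked by Rb4; b8: attacked by Rb4.
Legal moves for White: none.
Not in check and no legal moves → stalemate.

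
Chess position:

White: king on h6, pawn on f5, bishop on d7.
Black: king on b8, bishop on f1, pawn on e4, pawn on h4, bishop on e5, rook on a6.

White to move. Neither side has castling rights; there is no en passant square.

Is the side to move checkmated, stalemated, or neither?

neither

White to move; white king on h6.
In check: yes, from the black rook on a6.
King squares — g5: available; h5: available; g6: attacked by Ra6; g7: attacked by Be5; h7: available.
Legal moves for White: Kh7, Kh5, Kg5, Be6, Bc6, f6.
White is in check but has 6 legal moves → neither.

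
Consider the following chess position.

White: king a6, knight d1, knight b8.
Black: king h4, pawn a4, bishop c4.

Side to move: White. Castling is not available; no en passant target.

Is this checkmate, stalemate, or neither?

White to move; white king on a6.
In check: yes, from the black bishop on c4.
King squares — a5: available; b5: attacked by Bc4; b6: available; a7: available; b7: available.
Legal moves for White: Kb7, Ka7, Kb6, Ka5.
White is in check but has 4 legal moves → neither.

neither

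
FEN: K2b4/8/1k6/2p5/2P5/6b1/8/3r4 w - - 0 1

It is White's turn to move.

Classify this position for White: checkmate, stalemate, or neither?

stalemate

White to move; white king on a8.
In check: no.
King squares — a7: attacked by Kb6; b7: attacked by Kb6; b8: attacked by Bg3.
Legal moves for White: none.
Not in check and no legal moves → stalemate.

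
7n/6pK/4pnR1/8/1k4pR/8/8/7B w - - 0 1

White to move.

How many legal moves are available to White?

White to move; king on h7.
In check: yes, from the black knight on f6.
Legal moves: Kxh8, Kxg7, Rxf6.
Count: 3.

3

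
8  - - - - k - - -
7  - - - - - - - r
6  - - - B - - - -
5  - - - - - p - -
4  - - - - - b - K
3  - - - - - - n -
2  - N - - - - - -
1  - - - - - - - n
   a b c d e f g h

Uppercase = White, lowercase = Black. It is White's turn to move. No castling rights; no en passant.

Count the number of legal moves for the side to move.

0

White to move; king on h4.
In check: yes, from the black rook on h7.
Legal moves: none.
Count: 0.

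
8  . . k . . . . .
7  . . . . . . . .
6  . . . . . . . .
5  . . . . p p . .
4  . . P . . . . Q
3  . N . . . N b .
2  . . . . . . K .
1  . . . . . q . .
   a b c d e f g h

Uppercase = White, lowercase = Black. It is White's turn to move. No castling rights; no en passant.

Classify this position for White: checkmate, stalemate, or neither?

White to move; white king on g2.
In check: yes, from the black queen on f1.
Legal moves for White: Kxg3, Kxf1.
White is in check but has 2 legal moves → neither.

neither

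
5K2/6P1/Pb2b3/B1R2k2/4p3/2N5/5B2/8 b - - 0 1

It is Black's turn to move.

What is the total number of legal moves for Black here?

Black to move; king on f5.
In check: yes, from the white rook on c5.
Legal moves: Kg6, Kf6, Kg4, Kf4, Bd5, Bxc5+.
Count: 6.

6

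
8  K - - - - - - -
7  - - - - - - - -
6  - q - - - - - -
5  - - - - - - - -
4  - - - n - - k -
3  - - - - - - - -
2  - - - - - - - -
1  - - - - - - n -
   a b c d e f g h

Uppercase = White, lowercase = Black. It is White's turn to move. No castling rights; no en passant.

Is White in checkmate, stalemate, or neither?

White to move; white king on a8.
In check: no.
King squares — a7: attacked by Qb6; b7: attacked by Qb6; b8: attacked by Qb6.
Legal moves for White: none.
Not in check and no legal moves → stalemate.

stalemate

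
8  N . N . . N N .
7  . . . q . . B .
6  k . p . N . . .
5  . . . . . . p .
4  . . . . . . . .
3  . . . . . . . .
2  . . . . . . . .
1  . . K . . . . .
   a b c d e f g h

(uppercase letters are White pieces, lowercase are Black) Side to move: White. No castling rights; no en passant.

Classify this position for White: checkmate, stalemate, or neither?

neither

White to move; white king on c1.
In check: no.
Legal moves for White include: Nge7, Nh6, Nf6, Nh7, Nxd7, Ng6, Nce7, Na7, Nd6, Ncb6, Nac7+, Nab6, Bh8, Bh6, Bf6, Be5, Bd4, Bc3, ... (list truncated; more exist).
White has legal moves and is not in check → neither.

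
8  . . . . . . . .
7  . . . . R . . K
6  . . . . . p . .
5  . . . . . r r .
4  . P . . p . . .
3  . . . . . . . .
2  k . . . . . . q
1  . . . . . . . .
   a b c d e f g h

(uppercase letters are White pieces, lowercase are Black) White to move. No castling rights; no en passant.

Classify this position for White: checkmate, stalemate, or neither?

White to move; white king on h7.
In check: yes, from the black queen on h2.
King squares — g6: attacked by Rg5; h6: attacked by Qh2; g7: attacked by Rg5; g8: attacked by Rg5; h8: attacked by Qh2.
Legal moves for White: none.
In check with no legal moves → checkmate.

checkmate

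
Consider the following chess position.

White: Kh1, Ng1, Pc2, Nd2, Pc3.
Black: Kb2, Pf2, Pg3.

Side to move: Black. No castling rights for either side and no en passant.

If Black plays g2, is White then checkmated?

After g2: white king on h1; in check: yes, from the black pawn on g2.
White has 2 legal replies: Kh2, Kxg2.
In check but a legal move exists → not checkmate.

no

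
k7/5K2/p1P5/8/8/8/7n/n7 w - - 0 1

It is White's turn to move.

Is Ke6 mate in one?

After Ke6: black king on a8; in check: no.
Black is not in check, so this cannot be checkmate.

no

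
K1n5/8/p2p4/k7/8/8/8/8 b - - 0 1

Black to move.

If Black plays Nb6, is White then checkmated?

After Nb6: white king on a8; in check: yes, from the black knight on b6.
White has 3 legal replies: Kb8, Kb7, Ka7.
In check but a legal move exists → not checkmate.

no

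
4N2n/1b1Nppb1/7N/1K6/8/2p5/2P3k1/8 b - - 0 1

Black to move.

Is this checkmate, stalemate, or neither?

Black to move; black king on g2.
In check: no.
Legal moves for Black include: Ng6, Bf8, Bxh6, Bf6, Be5, Bd4, Bc8, Ba8, Bc6+, Ba6+, Bd5, Be4, Bf3, Kh3, Kg3, Kf3, Kh2, Kf2, ... (list truncated; more exist).
Black has legal moves and is not in check → neither.

neither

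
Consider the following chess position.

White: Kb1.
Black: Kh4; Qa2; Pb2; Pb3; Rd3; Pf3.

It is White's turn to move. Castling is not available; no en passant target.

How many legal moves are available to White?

0

White to move; king on b1.
In check: yes, from the black queen on a2.
Legal moves: none.
Count: 0.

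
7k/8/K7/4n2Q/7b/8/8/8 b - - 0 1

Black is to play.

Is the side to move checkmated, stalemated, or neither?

Black to move; black king on h8.
In check: yes, from the white queen on h5.
Legal moves for Black: Kg8, Kg7.
Black is in check but has 2 legal moves → neither.

neither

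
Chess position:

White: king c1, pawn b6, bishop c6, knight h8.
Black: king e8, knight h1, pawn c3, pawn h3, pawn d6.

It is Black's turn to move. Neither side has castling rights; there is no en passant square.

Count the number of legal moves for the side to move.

3

Black to move; king on e8.
In check: yes, from the white bishop on c6.
Legal moves: Kf8, Kd8, Ke7.
Count: 3.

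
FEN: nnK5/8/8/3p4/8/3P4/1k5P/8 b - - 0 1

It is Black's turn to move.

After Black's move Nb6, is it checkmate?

no

After Nb6: white king on c8; in check: yes, from the black knight on b6.
White has 4 legal replies: Kd8, Kxb8, Kc7, Kb7.
In check but a legal move exists → not checkmate.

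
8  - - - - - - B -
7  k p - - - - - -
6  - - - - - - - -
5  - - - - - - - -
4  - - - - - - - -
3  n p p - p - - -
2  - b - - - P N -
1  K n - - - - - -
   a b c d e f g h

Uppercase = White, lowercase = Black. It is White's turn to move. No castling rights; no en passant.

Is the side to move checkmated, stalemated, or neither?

White to move; white king on a1.
In check: yes, from the black bishop on b2.
King squares — b1: attacked by Na3; a2: attacked by Pb3; b2: attacked by Pc3.
Legal moves for White: none.
In check with no legal moves → checkmate.

checkmate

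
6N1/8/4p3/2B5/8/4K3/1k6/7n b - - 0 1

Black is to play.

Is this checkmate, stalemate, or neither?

neither

Black to move; black king on b2.
In check: no.
Legal moves for Black: Kc3, Kb3, Kc2, Ka2, Kc1, Kb1, Ka1, Ng3, Nf2, e5.
Black has 10 legal moves and is not in check → neither.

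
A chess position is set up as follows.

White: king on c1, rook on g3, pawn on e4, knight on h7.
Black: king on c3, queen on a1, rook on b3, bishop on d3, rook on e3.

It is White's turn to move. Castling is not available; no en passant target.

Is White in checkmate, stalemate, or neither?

White to move; white king on c1.
In check: yes, from the black queen on a1.
King squares — b1: attacked by Qa1; d1: attacked by Qa1; b2: attacked by Qa1; c2: attacked by Kc3; d2: attacked by Kc3.
Legal moves for White: none.
In check with no legal moves → checkmate.

checkmate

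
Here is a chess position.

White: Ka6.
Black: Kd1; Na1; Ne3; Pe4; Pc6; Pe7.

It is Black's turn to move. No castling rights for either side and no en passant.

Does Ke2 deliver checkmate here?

no

After Ke2: white king on a6; in check: no.
White is not in check, so this cannot be checkmate.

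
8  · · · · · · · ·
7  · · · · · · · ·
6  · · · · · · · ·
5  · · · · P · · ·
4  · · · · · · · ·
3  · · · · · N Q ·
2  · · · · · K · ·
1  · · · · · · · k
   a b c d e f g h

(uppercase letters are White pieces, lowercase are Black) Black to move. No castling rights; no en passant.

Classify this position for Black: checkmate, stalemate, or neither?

Black to move; black king on h1.
In check: no.
King squares — g1: attacked by Kf2; g2: attacked by Kf2; h2: attacked by Nf3.
Legal moves for Black: none.
Not in check and no legal moves → stalemate.

stalemate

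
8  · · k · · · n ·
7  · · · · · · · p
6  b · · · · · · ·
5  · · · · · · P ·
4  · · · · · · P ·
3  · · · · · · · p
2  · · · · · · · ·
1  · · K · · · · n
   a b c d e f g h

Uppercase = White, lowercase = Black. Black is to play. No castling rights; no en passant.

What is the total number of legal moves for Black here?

19

Black to move; king on c8.
In check: no.
Legal moves: Ne7, Nh6, Nf6, Kd8, Kb8, Kd7, Kc7, Kb7, Bb7, Bb5, Bc4, Bd3, Be2, Bf1, Ng3, Nf2, h6, h2, h5.
Count: 19.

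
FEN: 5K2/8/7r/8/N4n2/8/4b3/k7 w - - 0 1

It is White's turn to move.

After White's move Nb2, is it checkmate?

After Nb2: black king on a1; in check: no.
Black is not in check, so this cannot be checkmate.

no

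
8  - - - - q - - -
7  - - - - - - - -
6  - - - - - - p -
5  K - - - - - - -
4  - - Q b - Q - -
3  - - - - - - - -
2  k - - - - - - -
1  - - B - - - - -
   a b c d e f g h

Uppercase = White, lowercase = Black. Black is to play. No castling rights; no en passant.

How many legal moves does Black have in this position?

Black to move; king on a2.
In check: yes, from the white queen on c4.
Legal moves: Kb1, Ka1.
Count: 2.

2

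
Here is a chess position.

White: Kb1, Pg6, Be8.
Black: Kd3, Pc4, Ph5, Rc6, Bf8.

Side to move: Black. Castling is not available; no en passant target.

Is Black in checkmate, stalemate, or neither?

neither

Black to move; black king on d3.
In check: no.
Legal moves for Black include: Bg7, Be7, Bh6, Bd6, Bc5, Bb4, Ba3, Rc8, Rc7, Rxg6, Rf6, Re6, Rd6, Rb6+, Ra6, Rc5, Ke4, Kd4, ... (list truncated; more exist).
Black has legal moves and is not in check → neither.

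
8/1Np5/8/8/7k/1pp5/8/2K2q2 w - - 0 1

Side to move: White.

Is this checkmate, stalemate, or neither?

White to move; white king on c1.
In check: yes, from the black queen on f1.
King squares — b1: attacked by Qf1; d1: attacked by Qf1; b2: attacked by Pc3; c2: attacked by Pb3; d2: attacked by Pc3.
Legal moves for White: none.
In check with no legal moves → checkmate.

checkmate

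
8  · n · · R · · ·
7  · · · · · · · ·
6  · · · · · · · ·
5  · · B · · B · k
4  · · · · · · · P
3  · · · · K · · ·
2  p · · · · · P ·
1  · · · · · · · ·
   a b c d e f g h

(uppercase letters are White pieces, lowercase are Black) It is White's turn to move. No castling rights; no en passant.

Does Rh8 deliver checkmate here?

yes

After Rh8: black king on h5; in check: yes, from the white rook on h8.
King squares — g4: attacked by Bf5; h4: attacked by Rh8; g5: attacked by Ph4; g6: attacked by Bf5; h6: attacked by Rh8.
Black has no legal moves → checkmate.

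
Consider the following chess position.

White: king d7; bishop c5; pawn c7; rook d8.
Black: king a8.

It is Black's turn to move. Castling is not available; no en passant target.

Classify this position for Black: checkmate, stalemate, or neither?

Black to move; black king on a8.
In check: yes, from the white rook on d8.
Legal moves for Black: Kb7.
Black is in check but has 1 legal move → neither.

neither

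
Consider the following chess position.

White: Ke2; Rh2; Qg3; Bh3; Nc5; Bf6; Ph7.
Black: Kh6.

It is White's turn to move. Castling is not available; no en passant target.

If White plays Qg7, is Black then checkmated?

no

After Qg7: black king on h6; in check: yes, from the white queen on g7.
Black has 1 legal reply: Kh5.
In check but a legal move exists → not checkmate.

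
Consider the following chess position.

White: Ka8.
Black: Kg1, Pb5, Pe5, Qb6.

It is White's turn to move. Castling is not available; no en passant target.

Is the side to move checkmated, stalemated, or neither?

White to move; white king on a8.
In check: no.
King squares — a7: attacked by Qb6; b7: attacked by Qb6; b8: attacked by Qb6.
Legal moves for White: none.
Not in check and no legal moves → stalemate.

stalemate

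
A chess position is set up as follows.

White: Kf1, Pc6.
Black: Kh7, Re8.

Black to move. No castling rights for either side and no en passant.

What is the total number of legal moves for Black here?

Black to move; king on h7.
In check: no.
Legal moves: Rh8, Rg8, Rf8+, Rd8, Rc8, Rb8, Ra8, Re7, Re6, Re5, Re4, Re3, Re2, Re1+, Kh8, Kg8, Kg7, Kh6, Kg6.
Count: 19.

19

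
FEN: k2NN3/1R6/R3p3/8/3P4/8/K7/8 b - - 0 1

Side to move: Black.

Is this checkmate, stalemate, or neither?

Black to move; black king on a8.
In check: yes, from the white rook on a6.
King squares — a7: attacked by Ra6; b7: attacked by Nd8; b8: attacked by Rb7.
Legal moves for Black: none.
In check with no legal moves → checkmate.

checkmate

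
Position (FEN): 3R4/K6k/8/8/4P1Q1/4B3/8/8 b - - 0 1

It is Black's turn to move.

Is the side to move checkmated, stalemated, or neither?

Black to move; black king on h7.
In check: no.
King squares — g6: attacked by Qg4; h6: attacked by Be3; g7: attacked by Qg4; g8: attacked by Qg4; h8: attacked by Rd8.
Legal moves for Black: none.
Not in check and no legal moves → stalemate.

stalemate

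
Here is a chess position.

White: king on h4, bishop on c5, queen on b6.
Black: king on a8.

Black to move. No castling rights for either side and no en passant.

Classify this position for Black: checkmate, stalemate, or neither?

Black to move; black king on a8.
In check: no.
King squares — a7: attacked by Qb6; b7: attacked by Qb6; b8: attacked by Qb6.
Legal moves for Black: none.
Not in check and no legal moves → stalemate.

stalemate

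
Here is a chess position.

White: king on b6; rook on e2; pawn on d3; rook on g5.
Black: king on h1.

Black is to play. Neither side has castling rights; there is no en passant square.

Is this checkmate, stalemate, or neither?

stalemate

Black to move; black king on h1.
In check: no.
King squares — g1: attacked by Rg5; g2: attacked by Re2; h2: attacked by Re2.
Legal moves for Black: none.
Not in check and no legal moves → stalemate.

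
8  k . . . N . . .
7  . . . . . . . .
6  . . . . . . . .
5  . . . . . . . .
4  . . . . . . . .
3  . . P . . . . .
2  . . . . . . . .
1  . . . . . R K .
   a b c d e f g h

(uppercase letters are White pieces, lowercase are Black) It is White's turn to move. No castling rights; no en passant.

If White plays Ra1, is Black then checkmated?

no

After Ra1: black king on a8; in check: yes, from the white rook on a1.
Black has 2 legal replies: Kb8, Kb7.
In check but a legal move exists → not checkmate.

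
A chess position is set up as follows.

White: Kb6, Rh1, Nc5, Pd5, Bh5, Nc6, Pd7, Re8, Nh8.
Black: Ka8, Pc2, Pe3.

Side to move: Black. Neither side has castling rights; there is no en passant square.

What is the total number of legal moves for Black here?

Black to move; king on a8.
In check: yes, from the white rook on e8.
Legal moves: none.
Count: 0.

0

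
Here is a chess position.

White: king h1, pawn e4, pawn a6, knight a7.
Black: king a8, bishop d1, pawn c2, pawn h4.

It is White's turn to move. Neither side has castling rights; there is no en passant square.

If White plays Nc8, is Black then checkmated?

no

After Nc8: black king on a8; in check: no.
Black is not in check, so this cannot be checkmate.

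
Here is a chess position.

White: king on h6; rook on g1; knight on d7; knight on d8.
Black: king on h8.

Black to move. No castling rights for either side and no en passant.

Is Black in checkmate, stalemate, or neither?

stalemate

Black to move; black king on h8.
In check: no.
King squares — g7: attacked by Rg1; h7: attacked by Kh6; g8: attacked by Rg1.
Legal moves for Black: none.
Not in check and no legal moves → stalemate.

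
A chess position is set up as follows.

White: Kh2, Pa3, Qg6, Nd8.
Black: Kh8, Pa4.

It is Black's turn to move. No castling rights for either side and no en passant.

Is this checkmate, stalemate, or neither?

stalemate

Black to move; black king on h8.
In check: no.
King squares — g7: attacked by Qg6; h7: attacked by Qg6; g8: attacked by Qg6.
Legal moves for Black: none.
Not in check and no legal moves → stalemate.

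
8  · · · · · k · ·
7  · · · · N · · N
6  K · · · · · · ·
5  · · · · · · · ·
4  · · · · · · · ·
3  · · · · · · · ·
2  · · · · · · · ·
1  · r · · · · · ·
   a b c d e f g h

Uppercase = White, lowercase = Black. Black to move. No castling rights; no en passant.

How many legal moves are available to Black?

Black to move; king on f8.
In check: yes, from the white knight on h7.
Legal moves: Ke8, Kg7, Kf7, Kxe7.
Count: 4.

4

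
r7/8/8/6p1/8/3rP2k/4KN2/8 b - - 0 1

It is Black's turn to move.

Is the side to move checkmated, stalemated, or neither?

neither

Black to move; black king on h3.
In check: yes, from the white knight on f2.
King squares — g2: available; h2: available; g3: available; g4: attacked by Nf2; h4: available.
Legal moves for Black: Kh4, Kg3, Kh2, Kg2.
Black is in check but has 4 legal moves → neither.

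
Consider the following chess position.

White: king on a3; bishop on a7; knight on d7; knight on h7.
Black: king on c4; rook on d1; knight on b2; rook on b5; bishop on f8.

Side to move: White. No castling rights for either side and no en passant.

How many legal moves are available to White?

5

White to move; king on a3.
In check: yes, from the black bishop on f8.
Legal moves: Ka2, Nhxf8, Ndxf8, Nc5, Bc5.
Count: 5.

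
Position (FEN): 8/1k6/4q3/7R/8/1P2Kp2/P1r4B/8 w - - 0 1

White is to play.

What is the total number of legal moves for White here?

6

White to move; king on e3.
In check: yes, from the black queen on e6.
Legal moves: Kf4, Kd4, Kxf3, Kd3, Re5, Be5.
Count: 6.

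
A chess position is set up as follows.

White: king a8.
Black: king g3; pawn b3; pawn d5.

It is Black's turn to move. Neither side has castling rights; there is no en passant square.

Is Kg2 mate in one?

After Kg2: white king on a8; in check: no.
White is not in check, so this cannot be checkmate.

no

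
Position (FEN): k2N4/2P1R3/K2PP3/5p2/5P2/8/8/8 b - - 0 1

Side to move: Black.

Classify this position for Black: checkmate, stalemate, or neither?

Black to move; black king on a8.
In check: no.
King squares — a7: attacked by Ka6; b7: attacked by Ka6; b8: attacked by Pc7.
Legal moves for Black: none.
Not in check and no legal moves → stalemate.

stalemate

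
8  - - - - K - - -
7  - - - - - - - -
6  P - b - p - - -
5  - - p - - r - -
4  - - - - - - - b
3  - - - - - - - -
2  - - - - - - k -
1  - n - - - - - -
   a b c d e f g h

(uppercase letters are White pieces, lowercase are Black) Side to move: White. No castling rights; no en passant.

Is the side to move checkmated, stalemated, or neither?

White to move; white king on e8.
In check: yes, from the black bishop on c6.
King squares — d7: attacked by Bc6; e7: attacked by Bh4; f7: attacked by Rf5; d8: attacked by Bh4; f8: attacked by Rf5.
Legal moves for White: none.
In check with no legal moves → checkmate.

checkmate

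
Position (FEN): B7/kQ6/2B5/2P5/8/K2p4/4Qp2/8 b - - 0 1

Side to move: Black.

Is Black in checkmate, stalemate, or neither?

checkmate

Black to move; black king on a7.
In check: yes, from the white queen on b7.
King squares — a6: attacked by Qb7; b6: attacked by Pc5; b7: attacked by Bc6; a8: attacked by Qb7; b8: attacked by Qb7.
Legal moves for Black: none.
In check with no legal moves → checkmate.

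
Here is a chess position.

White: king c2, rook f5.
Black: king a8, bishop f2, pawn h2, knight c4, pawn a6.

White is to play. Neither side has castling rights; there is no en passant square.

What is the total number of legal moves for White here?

White to move; king on c2.
In check: no.
Legal moves: Rf8+, Rf7, Rf6, Rh5, Rg5, Re5, Rd5, Rc5, Rb5, Ra5, Rf4, Rf3, Rxf2, Kd3, Kc3, Kb3, Kd1, Kc1, Kb1.
Count: 19.

19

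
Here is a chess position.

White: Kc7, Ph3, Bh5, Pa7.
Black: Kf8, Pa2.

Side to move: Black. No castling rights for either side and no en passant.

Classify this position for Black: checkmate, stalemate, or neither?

Black to move; black king on f8.
In check: no.
Legal moves for Black: Kg8, Kg7, Ke7, a1=Q, a1=R, a1=B, a1=N.
Black has 7 legal moves and is not in check → neither.

neither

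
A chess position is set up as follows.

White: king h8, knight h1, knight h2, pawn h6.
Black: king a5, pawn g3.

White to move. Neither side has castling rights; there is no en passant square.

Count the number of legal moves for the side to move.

White to move; king on h8.
In check: no.
Legal moves: Kg8, Kh7, Kg7, Ng4, Nf3, Nf1, Nxg3, Nf2, h7.
Count: 9.

9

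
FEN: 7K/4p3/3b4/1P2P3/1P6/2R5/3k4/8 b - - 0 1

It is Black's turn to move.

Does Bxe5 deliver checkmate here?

After Bxe5: white king on h8; in check: yes, from the black bishop on e5.
White has 2 legal replies: Kg8, Kh7.
In check but a legal move exists → not checkmate.

no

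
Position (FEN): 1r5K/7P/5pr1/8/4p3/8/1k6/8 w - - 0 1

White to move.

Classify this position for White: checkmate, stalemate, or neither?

White to move; white king on h8.
In check: yes, from the black rook on b8.
King squares — g7: attacked by Rg6; h7: own pawn; g8: attacked by Rg6.
Legal moves for White: none.
In check with no legal moves → checkmate.

checkmate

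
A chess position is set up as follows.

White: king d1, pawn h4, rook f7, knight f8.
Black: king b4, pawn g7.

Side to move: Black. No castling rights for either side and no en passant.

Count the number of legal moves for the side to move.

10

Black to move; king on b4.
In check: no.
Legal moves: Kc5, Kb5, Ka5, Kc4, Ka4, Kc3, Kb3, Ka3, g6, g5.
Count: 10.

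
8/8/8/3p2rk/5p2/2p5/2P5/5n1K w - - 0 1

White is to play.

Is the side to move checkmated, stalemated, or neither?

stalemate

White to move; white king on h1.
In check: no.
King squares — g1: attacked by Rg5; g2: attacked by Rg5; h2: attacked by Nf1.
Legal moves for White: none.
Not in check and no legal moves → stalemate.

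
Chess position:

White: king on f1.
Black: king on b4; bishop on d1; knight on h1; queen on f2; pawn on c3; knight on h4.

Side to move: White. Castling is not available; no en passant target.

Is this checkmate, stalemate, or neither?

White to move; white king on f1.
In check: yes, from the black queen on f2.
King squares — e1: attacked by Qf2; g1: attacked by Qf2; e2: attacked by Bd1; f2: attacked by Nh1; g2: attacked by Qf2.
Legal moves for White: none.
In check with no legal moves → checkmate.

checkmate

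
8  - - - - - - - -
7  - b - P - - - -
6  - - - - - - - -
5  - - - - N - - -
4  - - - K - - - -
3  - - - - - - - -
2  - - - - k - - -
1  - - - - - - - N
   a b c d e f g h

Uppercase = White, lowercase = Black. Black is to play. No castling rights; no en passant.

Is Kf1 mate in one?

After Kf1: white king on d4; in check: no.
White is not in check, so this cannot be checkmate.

no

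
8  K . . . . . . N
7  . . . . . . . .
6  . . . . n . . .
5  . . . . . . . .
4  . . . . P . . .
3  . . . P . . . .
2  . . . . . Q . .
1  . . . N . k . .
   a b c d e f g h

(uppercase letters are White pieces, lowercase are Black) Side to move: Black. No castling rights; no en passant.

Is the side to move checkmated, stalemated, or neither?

checkmate

Black to move; black king on f1.
In check: yes, from the white queen on f2.
King squares — e1: attacked by Qf2; g1: attacked by Qf2; e2: attacked by Qf2; f2: attacked by Nd1; g2: attacked by Qf2.
Legal moves for Black: none.
In check with no legal moves → checkmate.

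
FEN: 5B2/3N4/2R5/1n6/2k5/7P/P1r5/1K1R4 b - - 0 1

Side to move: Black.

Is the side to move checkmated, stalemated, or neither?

checkmate

Black to move; black king on c4.
In check: yes, from the white rook on c6.
King squares — b3: attacked by Pa2; c3: attacked by Rc6; d3: attacked by Rd1; b4: attacked by Bf8; d4: attacked by Rd1; b5: own knight; c5: attacked by Rc6; d5: attacked by Rd1.
Legal moves for Black: none.
In check with no legal moves → checkmate.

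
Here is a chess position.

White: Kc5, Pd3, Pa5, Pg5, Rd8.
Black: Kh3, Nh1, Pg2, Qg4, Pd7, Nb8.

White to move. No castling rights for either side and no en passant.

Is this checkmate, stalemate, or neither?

neither

White to move; white king on c5.
In check: no.
Legal moves for White: Rh8+, Rg8, Rf8, Re8, Rc8, Rxb8, Rxd7, Kd6, Kb6, Kd5, Kb5, g6, a6, d4.
White has 14 legal moves and is not in check → neither.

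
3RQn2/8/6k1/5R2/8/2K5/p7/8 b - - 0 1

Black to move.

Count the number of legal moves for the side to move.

4

Black to move; king on g6.
In check: yes, from the white queen on e8.
Legal moves: Kh7, Kg7, Kh6, Kxf5.
Count: 4.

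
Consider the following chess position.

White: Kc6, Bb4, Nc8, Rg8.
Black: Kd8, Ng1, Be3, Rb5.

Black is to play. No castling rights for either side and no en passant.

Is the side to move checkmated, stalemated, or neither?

Black to move; black king on d8.
In check: yes, from the white rook on g8.
King squares — c7: attacked by Kc6; d7: attacked by Kc6; e7: attacked by Bb4; c8: attacked by Rg8; e8: attacked by Rg8.
Legal moves for Black: none.
In check with no legal moves → checkmate.

checkmate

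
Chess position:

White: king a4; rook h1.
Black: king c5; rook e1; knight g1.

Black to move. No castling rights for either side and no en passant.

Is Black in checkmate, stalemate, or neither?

neither

Black to move; black king on c5.
In check: no.
Legal moves for Black include: Kd6, Kc6, Kb6, Kd5, Kd4, Kc4, Nh3, Nf3, Ne2, Re8, Re7, Re6, Re5, Re4+, Re3, Re2, Rf1, Rd1, ... (list truncated; more exist).
Black has legal moves and is not in check → neither.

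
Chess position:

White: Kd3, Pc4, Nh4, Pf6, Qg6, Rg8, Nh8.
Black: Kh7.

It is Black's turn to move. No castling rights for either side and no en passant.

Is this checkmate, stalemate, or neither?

Black to move; black king on h7.
In check: yes, from the white queen on g6.
King squares — g6: attacked by Nh4; h6: attacked by Qg6; g7: attacked by Pf6; g8: attacked by Qg6; h8: attacked by Rg8.
Legal moves for Black: none.
In check with no legal moves → checkmate.

checkmate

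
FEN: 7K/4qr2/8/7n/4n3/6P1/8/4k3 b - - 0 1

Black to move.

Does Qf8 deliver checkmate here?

yes

After Qf8: white king on h8; in check: yes, from the black queen on f8.
King squares — g7: attacked by Nh5; h7: attacked by Rf7; g8: attacked by Qf8.
White has no legal moves → checkmate.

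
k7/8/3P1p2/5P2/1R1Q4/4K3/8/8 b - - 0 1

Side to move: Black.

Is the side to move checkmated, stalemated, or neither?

Black to move; black king on a8.
In check: no.
King squares — a7: attacked by Qd4; b7: attacked by Rb4; b8: attacked by Rb4.
Legal moves for Black: none.
Not in check and no legal moves → stalemate.

stalemate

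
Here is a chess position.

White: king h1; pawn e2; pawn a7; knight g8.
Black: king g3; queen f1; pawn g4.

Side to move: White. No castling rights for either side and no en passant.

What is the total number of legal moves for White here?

0

White to move; king on h1.
In check: yes, from the black queen on f1.
Legal moves: none.
Count: 0.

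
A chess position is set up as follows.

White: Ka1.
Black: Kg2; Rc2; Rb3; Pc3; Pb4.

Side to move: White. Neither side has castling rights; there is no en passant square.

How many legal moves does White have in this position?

White to move; king on a1.
In check: no.
Legal moves: none.
Count: 0.

0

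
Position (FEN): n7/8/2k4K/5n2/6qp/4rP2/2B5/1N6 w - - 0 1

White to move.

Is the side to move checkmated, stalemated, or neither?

neither

White to move; white king on h6.
In check: yes, from the black knight on f5.
Legal moves for White: Kh7, Bxf5.
White is in check but has 2 legal moves → neither.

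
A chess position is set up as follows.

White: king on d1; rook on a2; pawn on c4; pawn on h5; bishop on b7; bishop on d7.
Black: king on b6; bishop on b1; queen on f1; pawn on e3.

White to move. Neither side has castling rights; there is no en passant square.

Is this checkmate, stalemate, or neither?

checkmate

White to move; white king on d1.
In check: yes, from the black queen on f1.
King squares — c1: attacked by Qf1; e1: attacked by Qf1; c2: attacked by Bb1; d2: attacked by Pe3; e2: attacked by Qf1.
Legal moves for White: none.
In check with no legal moves → checkmate.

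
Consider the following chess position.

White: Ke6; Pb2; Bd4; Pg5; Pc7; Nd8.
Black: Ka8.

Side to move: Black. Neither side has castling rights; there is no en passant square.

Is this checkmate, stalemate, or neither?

stalemate

Black to move; black king on a8.
In check: no.
King squares — a7: attacked by Bd4; b7: attacked by Nd8; b8: attacked by Pc7.
Legal moves for Black: none.
Not in check and no legal moves → stalemate.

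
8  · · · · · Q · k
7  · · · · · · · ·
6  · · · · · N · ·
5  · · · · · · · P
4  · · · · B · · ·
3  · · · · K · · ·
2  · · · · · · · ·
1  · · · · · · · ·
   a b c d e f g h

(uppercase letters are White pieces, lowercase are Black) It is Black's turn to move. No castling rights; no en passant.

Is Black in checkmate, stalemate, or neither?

checkmate

Black to move; black king on h8.
In check: yes, from the white queen on f8.
King squares — g7: attacked by Qf8; h7: attacked by Be4; g8: attacked by Nf6.
Legal moves for Black: none.
In check with no legal moves → checkmate.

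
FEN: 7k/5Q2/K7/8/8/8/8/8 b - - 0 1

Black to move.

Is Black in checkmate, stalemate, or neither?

Black to move; black king on h8.
In check: no.
King squares — g7: attacked by Qf7; h7: attacked by Qf7; g8: attacked by Qf7.
Legal moves for Black: none.
Not in check and no legal moves → stalemate.

stalemate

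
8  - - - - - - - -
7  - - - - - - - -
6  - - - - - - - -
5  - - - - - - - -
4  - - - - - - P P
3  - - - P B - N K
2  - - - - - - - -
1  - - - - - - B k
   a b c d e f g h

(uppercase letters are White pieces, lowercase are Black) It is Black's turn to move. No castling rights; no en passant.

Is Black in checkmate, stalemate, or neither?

checkmate

Black to move; black king on h1.
In check: yes, from the white knight on g3.
King squares — g1: attacked by Be3; g2: attacked by Kh3; h2: attacked by Bg1.
Legal moves for Black: none.
In check with no legal moves → checkmate.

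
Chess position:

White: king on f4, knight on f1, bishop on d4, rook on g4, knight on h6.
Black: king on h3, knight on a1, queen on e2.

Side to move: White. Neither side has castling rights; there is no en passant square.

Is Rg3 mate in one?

After Rg3: black king on h3; in check: yes, from the white rook on g3.
Black has 1 legal reply: Kh4.
In check but a legal move exists → not checkmate.

no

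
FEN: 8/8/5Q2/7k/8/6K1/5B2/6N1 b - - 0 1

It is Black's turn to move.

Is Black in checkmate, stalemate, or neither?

Black to move; black king on h5.
In check: no.
King squares — g4: attacked by Kg3; h4: attacked by Kg3; g5: attacked by Qf6; g6: attacked by Qf6; h6: attacked by Qf6.
Legal moves for Black: none.
Not in check and no legal moves → stalemate.

stalemate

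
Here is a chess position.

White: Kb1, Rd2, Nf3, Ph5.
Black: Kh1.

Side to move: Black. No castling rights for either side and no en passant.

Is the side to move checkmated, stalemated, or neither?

Black to move; black king on h1.
In check: no.
King squares — g1: attacked by Nf3; g2: attacked by Rd2; h2: attacked by Rd2.
Legal moves for Black: none.
Not in check and no legal moves → stalemate.

stalemate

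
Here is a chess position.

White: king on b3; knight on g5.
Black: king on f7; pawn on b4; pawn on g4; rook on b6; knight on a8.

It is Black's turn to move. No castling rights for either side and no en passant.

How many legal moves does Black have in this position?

Black to move; king on f7.
In check: yes, from the white knight on g5.
Legal moves: Kg8, Kf8, Ke8, Kg7, Ke7, Kg6, Kf6.
Count: 7.

7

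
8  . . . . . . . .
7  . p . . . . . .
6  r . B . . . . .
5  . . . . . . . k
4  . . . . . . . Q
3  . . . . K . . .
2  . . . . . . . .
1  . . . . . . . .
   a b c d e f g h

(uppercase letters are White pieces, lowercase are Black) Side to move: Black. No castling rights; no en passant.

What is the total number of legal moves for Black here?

Black to move; king on h5.
In check: yes, from the white queen on h4.
Legal moves: Kg6, Kxh4.
Count: 2.

2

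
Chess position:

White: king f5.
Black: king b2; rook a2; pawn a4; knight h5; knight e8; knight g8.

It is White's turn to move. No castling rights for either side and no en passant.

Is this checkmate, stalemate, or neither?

White to move; white king on f5.
In check: no.
Legal moves for White: Kg6, Ke6, Kg5, Ke5, Kg4, Ke4.
White has 6 legal moves and is not in check → neither.

neither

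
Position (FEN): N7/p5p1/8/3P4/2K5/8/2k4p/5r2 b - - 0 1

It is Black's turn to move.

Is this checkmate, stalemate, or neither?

neither

Black to move; black king on c2.
In check: no.
Legal moves for Black include: Kd2, Kb2, Kd1, Kc1, Kb1, Rf8, Rf7, Rf6, Rf5, Rf4+, Rf3, Rf2, Rh1, Rg1, Re1, Rd1, Rc1, Rb1, ... (list truncated; more exist).
Black has legal moves and is not in check → neither.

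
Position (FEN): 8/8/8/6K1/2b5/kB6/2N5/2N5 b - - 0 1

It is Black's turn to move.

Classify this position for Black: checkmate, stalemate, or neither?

Black to move; black king on a3.
In check: yes, from the white knight on c2.
King squares — a2: attacked by Nc1; b2: available; b3: attacked by Nc1; a4: attacked by Bb3; b4: attacked by Nc2.
Legal moves for Black: Kb2.
Black is in check but has 1 legal move → neither.

neither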